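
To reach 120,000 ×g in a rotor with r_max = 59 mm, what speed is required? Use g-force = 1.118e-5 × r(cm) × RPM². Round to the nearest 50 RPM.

r = 59 mm = 5.9 cm
120,000 = 1.118 × 10⁻⁵ × 5.9 × N²
N² = 120,000 / (6.5962 × 10⁻⁵) = 1,819,229,253
N ≈ √1,819,229,253 ≈ 42,652.4

≈ 42650 RPM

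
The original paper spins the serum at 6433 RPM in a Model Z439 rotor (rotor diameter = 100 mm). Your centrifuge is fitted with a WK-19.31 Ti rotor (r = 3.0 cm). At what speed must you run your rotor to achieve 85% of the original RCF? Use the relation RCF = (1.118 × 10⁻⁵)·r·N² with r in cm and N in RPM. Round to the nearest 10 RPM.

Original rotor: r = 100 mm / 2 = 50 mm = 5 cm
RCF_original = 1.118 × 10⁻⁵ × 5 × (6433)² = 1.118 × 10⁻⁵ × 5 × 41,383,489 ≈ 2,313.3 × g
Target RCF = 0.85 × 2,313.3 ≈ 1,966.3 × g
1,966.3 = 1.118 × 10⁻⁵ × 3 × N²
N² = 1,966.3 / (3.354 × 10⁻⁵) = 58,625,522
N ≈ √58,625,522 ≈ 7,656.7

≈ 7660 RPM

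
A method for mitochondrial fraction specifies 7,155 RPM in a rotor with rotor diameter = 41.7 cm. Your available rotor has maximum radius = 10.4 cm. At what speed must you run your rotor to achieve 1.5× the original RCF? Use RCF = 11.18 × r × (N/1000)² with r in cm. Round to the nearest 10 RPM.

Original rotor: r = 41.7 / 2 = 20.85 cm
RCF_original = 11.18 × 20.85 × (7.155)² = 11.18 × 20.85 × 51.194025 ≈ 11,933.5 × g
Target RCF = 1.5 × 11,933.5 ≈ 17,900.2 × g
17,900.2 = 11.18 × 10.4 × (N/1000)²
(N/1000)² = 17,900.2 / 116.272 = 153.9511
N = 1000 × √153.9511 ≈ 12,407.7

≈ 12410 RPM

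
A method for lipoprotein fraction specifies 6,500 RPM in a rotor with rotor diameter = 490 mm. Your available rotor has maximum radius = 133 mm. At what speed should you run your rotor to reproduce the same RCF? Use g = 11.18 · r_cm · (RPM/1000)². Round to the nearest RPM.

≈ 8822 RPM

Original rotor: r = 490 mm / 2 = 245 mm = 24.5 cm
RCF_original = 11.18 × 24.5 × (6.5)² = 11.18 × 24.5 × 42.25 ≈ 11,572.7 × g
Your rotor: r = 133 mm = 13.3 cm
11,572.7 = 11.18 × 13.3 × (N/1000)²
(N/1000)² = 11,572.7 / 148.694 = 77.82896
N = 1000 × √77.82896 ≈ 8,822.1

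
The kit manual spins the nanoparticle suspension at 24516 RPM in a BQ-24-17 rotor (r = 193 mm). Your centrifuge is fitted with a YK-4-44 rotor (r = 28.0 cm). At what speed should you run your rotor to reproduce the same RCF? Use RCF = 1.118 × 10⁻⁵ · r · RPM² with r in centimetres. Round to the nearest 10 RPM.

20350 RPM

Original rotor: r = 193 mm = 19.3 cm
RCF_original = 1.118 × 10⁻⁵ × 19.3 × (24516)² = 1.118 × 10⁻⁵ × 19.3 × 601,034,256 ≈ 129,687.6 × g
129,687.6 = 1.118 × 10⁻⁵ × 28 × N²
N² = 129,687.6 / (31.304 × 10⁻⁵) = 414,284,436
N ≈ √414,284,436 ≈ 20,354.0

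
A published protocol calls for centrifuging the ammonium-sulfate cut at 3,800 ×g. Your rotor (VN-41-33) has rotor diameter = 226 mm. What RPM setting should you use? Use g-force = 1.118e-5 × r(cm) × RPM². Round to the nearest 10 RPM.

≈ 5480 RPM

r = 226 mm / 2 = 113 mm = 11.3 cm
RCF = 1.118 × 10⁻⁵ × r × N²
3,800 = 1.118 × 10⁻⁵ × 11.3 × N²
N² = 3,800 / (12.6334 × 10⁻⁵) = 30,078,997
N ≈ √30,078,997 ≈ 5,484.4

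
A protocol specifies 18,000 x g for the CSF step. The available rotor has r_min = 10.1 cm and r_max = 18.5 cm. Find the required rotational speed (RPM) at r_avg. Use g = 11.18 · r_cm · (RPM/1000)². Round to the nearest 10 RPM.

r_avg = (10.1 + 18.5) / 2 = 14.3 cm
RCF = 11.18 × r × (N/1000)²
18,000 = 11.18 × 14.3 × (N/1000)²
(N/1000)² = 18,000 / 159.874 = 112.5887
N = 1000 × √112.5887 ≈ 10,610.8

10610 RPM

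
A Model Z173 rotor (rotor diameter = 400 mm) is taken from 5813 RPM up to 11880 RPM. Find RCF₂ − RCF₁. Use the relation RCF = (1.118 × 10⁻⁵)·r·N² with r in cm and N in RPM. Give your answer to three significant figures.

r = 400 mm / 2 = 200 mm = 20 cm
RCF₁ = 1.118 × 10⁻⁵ × 20 × (5813)² = 1.118 × 10⁻⁵ × 20 × 33,790,969 ≈ 7,555.7 × g
RCF₂ = 1.118 × 10⁻⁵ × 20 × (11880)² = 1.118 × 10⁻⁵ × 20 × 141,134,400 ≈ 31,557.7 × g
Increase = 31,557.7 − 7,555.7 = 24,002

≈ 24000 × g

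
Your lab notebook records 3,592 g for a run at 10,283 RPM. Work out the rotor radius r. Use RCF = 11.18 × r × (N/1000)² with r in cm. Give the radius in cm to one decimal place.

≈ 3.0 cm

RCF = 11.18 × r × (N/1000)²
3592 = 11.18 × r × (10.283)²
r = 3592 / (11.18 × 105.740089) = 3592 / 1182.174 ≈ 3.038 cm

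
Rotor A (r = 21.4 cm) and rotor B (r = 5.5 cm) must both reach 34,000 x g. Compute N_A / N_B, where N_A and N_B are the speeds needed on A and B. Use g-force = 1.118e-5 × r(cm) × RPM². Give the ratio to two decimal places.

0.51

At fixed RCF, N ∝ 1/√r, so N_A/N_B = √(r_B/r_A) = √(5.5/21.4) = √0.257009 = 0.5070.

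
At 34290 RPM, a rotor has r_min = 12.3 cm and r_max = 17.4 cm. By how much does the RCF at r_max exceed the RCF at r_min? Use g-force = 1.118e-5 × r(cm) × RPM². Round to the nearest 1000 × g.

≈ 67000 g

RCF_max = 1.118 × 10⁻⁵ × 17.4 × (34290)² = 1.118 × 10⁻⁵ × 17.4 × 1,175,804,100 ≈ 228,731.5 × g
RCF_min = 1.118 × 10⁻⁵ × 12.3 × (34290)² = 1.118 × 10⁻⁵ × 12.3 × 1,175,804,100 ≈ 161,689.5 × g
ΔRCF = 228,731.5 − 161,689.5 = 67,042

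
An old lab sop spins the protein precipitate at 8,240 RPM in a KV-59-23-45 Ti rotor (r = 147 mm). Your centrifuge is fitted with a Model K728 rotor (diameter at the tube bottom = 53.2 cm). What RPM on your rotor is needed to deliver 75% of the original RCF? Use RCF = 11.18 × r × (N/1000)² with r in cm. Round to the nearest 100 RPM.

Original rotor: r = 147 mm = 14.7 cm
RCF_original = 11.18 × 14.7 × (8.24)² = 11.18 × 14.7 × 67.8976 ≈ 11,158.7 × g
Target RCF = 0.75 × 11,158.7 ≈ 8,369 × g
Your rotor: r = 53.2 / 2 = 26.6 cm
8,369 = 11.18 × 26.6 × (N/1000)²
(N/1000)² = 8,369 / 297.388 = 28.14169
N = 1000 × √28.14169 ≈ 5,304.9

5300 RPM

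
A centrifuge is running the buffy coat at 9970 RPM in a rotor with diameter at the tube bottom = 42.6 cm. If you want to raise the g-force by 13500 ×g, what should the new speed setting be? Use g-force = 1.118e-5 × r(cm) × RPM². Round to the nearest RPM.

r = 42.6 / 2 = 21.3 cm
Current RCF = 1.118 × 10⁻⁵ × 21.3 × (9970)² = 1.118 × 10⁻⁵ × 21.3 × 99,400,900 ≈ 23,670.7 × g
Target RCF = 23,670.7 + 13,500 = 37,170.7 × g
N² = 37,170.7 / (23.8134 × 10⁻⁵) = 156,091,528
N ≈ √156,091,528 ≈ 12,493.7

N₂ ≈ 12494 RPM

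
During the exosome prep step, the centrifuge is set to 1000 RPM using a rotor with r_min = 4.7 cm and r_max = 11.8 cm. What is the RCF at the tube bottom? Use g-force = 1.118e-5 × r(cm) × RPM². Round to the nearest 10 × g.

≈ 130 x g

Use r_max = 11.8 cm.
RCF = 1.118 × 10⁻⁵ × 11.8 × (1000)² = 1.118 × 10⁻⁵ × 11.8 × 1,000,000 ≈ 131.9 × g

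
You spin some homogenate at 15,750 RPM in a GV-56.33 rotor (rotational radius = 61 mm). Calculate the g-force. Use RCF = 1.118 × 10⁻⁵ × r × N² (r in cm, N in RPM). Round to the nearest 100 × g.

≈ 16900 g

r = 61 mm = 6.1 cm
RCF = 1.118 × 10⁻⁵ × r × N²
RCF = 1.118 × 10⁻⁵ × 6.1 × (15750)² = 1.118 × 10⁻⁵ × 6.1 × 248,062,500 ≈ 16,917.4 × g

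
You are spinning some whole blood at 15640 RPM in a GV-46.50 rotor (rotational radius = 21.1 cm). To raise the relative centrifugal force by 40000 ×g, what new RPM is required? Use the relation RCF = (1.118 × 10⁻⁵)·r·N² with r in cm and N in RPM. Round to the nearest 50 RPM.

Current RCF = 1.118 × 10⁻⁵ × 21.1 × (15640)² = 1.118 × 10⁻⁵ × 21.1 × 244,609,600 ≈ 57,702.9 × g
Target RCF = 57,702.9 + 40,000 = 97,702.9 × g
N² = 97,702.9 / (23.5898 × 10⁻⁵) = 414,174,347
N ≈ √414,174,347 ≈ 20,351.3

20350 RPM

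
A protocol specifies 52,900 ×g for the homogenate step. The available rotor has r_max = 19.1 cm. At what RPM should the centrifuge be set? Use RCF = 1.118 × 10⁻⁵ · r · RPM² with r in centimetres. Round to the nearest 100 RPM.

RCF = 1.118 × 10⁻⁵ × r × N²
52,900 = 1.118 × 10⁻⁵ × 19.1 × N²
N² = 52,900 / (21.3538 × 10⁻⁵) = 247,731,083
N ≈ √247,731,083 ≈ 15,739.5

15700 RPM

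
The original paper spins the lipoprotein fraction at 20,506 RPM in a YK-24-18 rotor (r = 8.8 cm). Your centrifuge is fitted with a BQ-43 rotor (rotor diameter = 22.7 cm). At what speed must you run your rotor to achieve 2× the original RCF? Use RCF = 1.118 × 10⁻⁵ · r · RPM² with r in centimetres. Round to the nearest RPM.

≈ 25535 RPM

RCF = 1.118 × 10⁻⁵ × r × N²
RCF_original = 1.118 × 10⁻⁵ × 8.8 × (20506)² = 1.118 × 10⁻⁵ × 8.8 × 420,496,036 ≈ 41,370.1 × g
Target RCF = 2 × 41,370.1 ≈ 82,740.2 × g
Your rotor: r = 22.7 / 2 = 11.35 cm
82,740.2 = 1.118 × 10⁻⁵ × 11.35 × N²
N² = 82,740.2 / (12.6893 × 10⁻⁵) = 652,047,000
N ≈ √652,047,000 ≈ 25,535.2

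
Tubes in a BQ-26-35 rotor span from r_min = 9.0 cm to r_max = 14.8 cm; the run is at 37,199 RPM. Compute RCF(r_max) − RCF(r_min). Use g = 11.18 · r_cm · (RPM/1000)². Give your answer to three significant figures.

ΔRCF = 11.18 × (r_max − r_min) × (N/1000)² = 11.18 × 5.8 × 1,383.765601 ≈ 89,728.9

89700 × g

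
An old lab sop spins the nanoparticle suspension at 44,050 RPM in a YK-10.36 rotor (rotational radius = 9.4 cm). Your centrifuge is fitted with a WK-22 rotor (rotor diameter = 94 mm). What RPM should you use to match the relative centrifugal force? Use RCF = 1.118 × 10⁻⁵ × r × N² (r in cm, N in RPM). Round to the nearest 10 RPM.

RCF_original = 1.118 × 10⁻⁵ × 9.4 × (44050)² = 1.118 × 10⁻⁵ × 9.4 × 1,940,402,500 ≈ 203,920.8 × g
Your rotor: r = 94 mm / 2 = 47 mm = 4.7 cm
203,920.8 = 1.118 × 10⁻⁵ × 4.7 × N²
N² = 203,920.8 / (5.2546 × 10⁻⁵) = 3,880,805,390
N ≈ √3,880,805,390 ≈ 62,296.1

≈ 62300 RPM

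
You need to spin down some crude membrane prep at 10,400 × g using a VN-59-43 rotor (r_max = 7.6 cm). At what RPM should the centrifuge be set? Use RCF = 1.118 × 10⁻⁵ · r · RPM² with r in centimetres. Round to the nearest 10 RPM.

RCF = 1.118 × 10⁻⁵ × r × N²
10,400 = 1.118 × 10⁻⁵ × 7.6 × N²
N² = 10,400 / (8.4968 × 10⁻⁵) = 122,399,021
N ≈ √122,399,021 ≈ 11,063.4

11060 RPM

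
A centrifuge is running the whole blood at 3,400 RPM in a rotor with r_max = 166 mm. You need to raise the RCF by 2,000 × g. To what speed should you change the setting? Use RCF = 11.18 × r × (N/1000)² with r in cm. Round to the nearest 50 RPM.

r = 166 mm = 16.6 cm
Current RCF = 11.18 × 16.6 × (3.4)² = 11.18 × 16.6 × 11.56 ≈ 2,145.4 × g
Target RCF = 2,145.4 + 2,000 = 4,145.4 × g
(N/1000)² = 4,145.4 / 185.588 = 22.33657
N = 1000 × √22.33657 ≈ 4,726.2

N₂ ≈ 4750 RPM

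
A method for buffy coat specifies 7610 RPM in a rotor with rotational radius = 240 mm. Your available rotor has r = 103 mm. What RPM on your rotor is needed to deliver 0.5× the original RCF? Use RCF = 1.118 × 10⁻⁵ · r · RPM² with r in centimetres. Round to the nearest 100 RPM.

8200 RPM

Original rotor: r = 240 mm = 24.0 cm
RCF = 1.118 × 10⁻⁵ × r × N²
RCF_original = 1.118 × 10⁻⁵ × 24 × (7610)² = 1.118 × 10⁻⁵ × 24 × 57,912,100 ≈ 15,539 × g
Target RCF = 0.5 × 15,539 ≈ 7,769.5 × g
Your rotor: r = 103 mm = 10.3 cm
7,769.5 = 1.118 × 10⁻⁵ × 10.3 × N²
N² = 7,769.5 / (11.5154 × 10⁻⁵) = 67,470,518
N ≈ √67,470,518 ≈ 8,214.0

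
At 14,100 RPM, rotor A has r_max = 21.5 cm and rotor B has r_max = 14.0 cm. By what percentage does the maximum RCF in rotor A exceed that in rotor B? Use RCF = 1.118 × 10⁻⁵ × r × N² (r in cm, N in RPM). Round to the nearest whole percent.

54%

At equal RPM, RCF scales linearly with r: ratio = 21.5 / 14.0 = 1.5357.
So rotor A delivers 53.6% more g-force.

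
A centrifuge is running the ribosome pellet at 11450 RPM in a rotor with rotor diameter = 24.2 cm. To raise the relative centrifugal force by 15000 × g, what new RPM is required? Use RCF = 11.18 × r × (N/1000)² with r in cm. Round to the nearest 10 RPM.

≈ 15560 RPM

r = 24.2 / 2 = 12.1 cm
Current RCF = 11.18 × 12.1 × (11.45)² = 11.18 × 12.1 × 131.1025 ≈ 17,735.3 × g
Target RCF = 17,735.3 + 15,000 = 32,735.3 × g
(N/1000)² = 32,735.3 / 135.278 = 241.9854
N = 1000 × √241.9854 ≈ 15,555.9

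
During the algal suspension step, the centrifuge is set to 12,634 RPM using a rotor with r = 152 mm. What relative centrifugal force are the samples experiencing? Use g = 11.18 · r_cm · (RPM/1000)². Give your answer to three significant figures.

r = 152 mm = 15.2 cm
RCF = 11.18 × 15.2 × (12.634)² = 11.18 × 15.2 × 159.617956 ≈ 27,124.8 × g

RCF ≈ 27100 × g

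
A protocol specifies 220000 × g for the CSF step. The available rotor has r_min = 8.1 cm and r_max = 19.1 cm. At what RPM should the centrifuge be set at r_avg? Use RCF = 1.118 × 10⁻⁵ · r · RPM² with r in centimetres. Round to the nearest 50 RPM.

38050 RPM

r_avg = (8.1 + 19.1) / 2 = 13.6 cm
220,000 = 1.118 × 10⁻⁵ × 13.6 × N²
N² = 220,000 / (15.2048 × 10⁻⁵) = 1,446,911,502
N ≈ √1,446,911,502 ≈ 38,038.3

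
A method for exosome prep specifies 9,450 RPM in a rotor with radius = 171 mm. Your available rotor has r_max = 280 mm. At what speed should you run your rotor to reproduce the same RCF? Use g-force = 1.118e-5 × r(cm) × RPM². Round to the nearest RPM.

≈ 7385 RPM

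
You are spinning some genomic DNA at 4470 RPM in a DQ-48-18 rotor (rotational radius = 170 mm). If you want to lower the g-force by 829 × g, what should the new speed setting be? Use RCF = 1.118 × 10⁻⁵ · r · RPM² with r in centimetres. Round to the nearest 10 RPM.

r = 170 mm = 17.0 cm
Current RCF = 1.118 × 10⁻⁵ × 17 × (4470)² = 1.118 × 10⁻⁵ × 17 × 19,980,900 ≈ 3,797.6 × g
Target RCF = 3,797.6 − 829 = 2,968.6 × g
N² = 2,968.6 / (19.006 × 10⁻⁵) = 15,619,278
N ≈ √15,619,278 ≈ 3,952.1

N₂ ≈ 3950 RPM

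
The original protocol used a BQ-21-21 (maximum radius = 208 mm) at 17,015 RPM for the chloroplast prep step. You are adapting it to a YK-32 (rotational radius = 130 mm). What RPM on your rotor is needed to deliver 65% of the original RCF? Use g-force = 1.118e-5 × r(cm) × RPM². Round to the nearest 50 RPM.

Original rotor: r = 208 mm = 20.8 cm
RCF_original = 1.118 × 10⁻⁵ × 20.8 × (17015)² = 1.118 × 10⁻⁵ × 20.8 × 289,510,225 ≈ 67,323.9 × g
Target RCF = 0.65 × 67,323.9 ≈ 43,760.5 × g
Your rotor: r = 130 mm = 13.0 cm
43,760.5 = 1.118 × 10⁻⁵ × 13 × N²
N² = 43,760.5 / (14.534 × 10⁻⁵) = 301,090,546
N ≈ √301,090,546 ≈ 17,352.0

≈ 17350 RPM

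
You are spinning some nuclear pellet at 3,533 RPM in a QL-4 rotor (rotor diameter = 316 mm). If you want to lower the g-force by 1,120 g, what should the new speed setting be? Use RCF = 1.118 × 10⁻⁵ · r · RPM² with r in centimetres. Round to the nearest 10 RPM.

r = 316 mm / 2 = 158 mm = 15.8 cm
Current RCF = 1.118 × 10⁻⁵ × 15.8 × (3533)² = 1.118 × 10⁻⁵ × 15.8 × 12,482,089 ≈ 2,204.9 × g
Target RCF = 2,204.9 − 1,120 = 1,084.9 × g
N² = 1,084.9 / (17.6644 × 10⁻⁵) = 6,141,731
N ≈ √6,141,731 ≈ 2,478.3

N₂ ≈ 2480 RPM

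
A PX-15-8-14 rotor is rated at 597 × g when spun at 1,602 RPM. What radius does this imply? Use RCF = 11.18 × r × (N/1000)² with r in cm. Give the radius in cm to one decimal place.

r ≈ 20.8 cm

RCF = 11.18 × r × (N/1000)²
597 = 11.18 × r × (1.602)²
r = 597 / (11.18 × 2.566404) = 597 / 28.6924 ≈ 20.807 cm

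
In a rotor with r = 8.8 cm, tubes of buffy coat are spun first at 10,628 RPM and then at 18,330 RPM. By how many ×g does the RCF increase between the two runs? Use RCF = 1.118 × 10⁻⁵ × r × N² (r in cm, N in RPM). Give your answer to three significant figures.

RCF₁ = 1.118 × 10⁻⁵ × 8.8 × (10628)² = 1.118 × 10⁻⁵ × 8.8 × 112,954,384 ≈ 11,112.9 × g
RCF₂ = 1.118 × 10⁻⁵ × 8.8 × (18330)² = 1.118 × 10⁻⁵ × 8.8 × 335,988,900 ≈ 33,055.9 × g
Increase = 33,055.9 − 11,112.9 = 21,943

≈ 21900 ×g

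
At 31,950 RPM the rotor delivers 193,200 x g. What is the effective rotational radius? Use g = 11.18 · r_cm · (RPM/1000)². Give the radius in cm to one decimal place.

≈ 16.9 cm

193200 = 11.18 × r × (31.95)²
r = 193200 / (11.18 × 1020.8025) = 193200 / 11412.57 ≈ 16.929 cm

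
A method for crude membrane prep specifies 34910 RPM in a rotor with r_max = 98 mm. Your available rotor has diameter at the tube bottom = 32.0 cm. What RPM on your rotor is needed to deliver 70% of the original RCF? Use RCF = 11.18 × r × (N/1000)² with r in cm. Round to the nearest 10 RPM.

Original rotor: r = 98 mm = 9.8 cm
RCF = 11.18 × r × (N/1000)²
RCF_original = 11.18 × 9.8 × (34.91)² = 11.18 × 9.8 × 1,218.7081 ≈ 133,526.5 × g
Target RCF = 0.7 × 133,526.5 ≈ 93,468.5 × g
Your rotor: r = 32.0 / 2 = 16 cm
93,468.5 = 11.18 × 16 × (N/1000)²
(N/1000)² = 93,468.5 / 178.88 = 522.5207
N = 1000 × √522.5207 ≈ 22,858.7

22860 RPM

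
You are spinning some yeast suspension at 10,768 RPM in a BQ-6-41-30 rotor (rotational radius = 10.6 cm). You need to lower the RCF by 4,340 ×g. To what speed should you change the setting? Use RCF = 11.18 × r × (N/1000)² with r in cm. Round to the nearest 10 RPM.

N₂ ≈ 8910 RPM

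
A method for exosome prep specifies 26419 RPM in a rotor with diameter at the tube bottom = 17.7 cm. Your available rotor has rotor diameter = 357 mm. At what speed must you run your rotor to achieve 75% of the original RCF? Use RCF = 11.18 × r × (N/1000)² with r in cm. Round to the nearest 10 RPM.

≈ 16110 RPM

Original rotor: r = 17.7 / 2 = 8.85 cm
RCF = 11.18 × r × (N/1000)²
RCF_original = 11.18 × 8.85 × (26.419)² = 11.18 × 8.85 × 697.963561 ≈ 69,058.6 × g
Target RCF = 0.75 × 69,058.6 ≈ 51,794 × g
Your rotor: r = 357 mm / 2 = 178.5 mm = 17.85 cm
51,794 = 11.18 × 17.85 × (N/1000)²
(N/1000)² = 51,794 / 199.563 = 259.5371
N = 1000 × √259.5371 ≈ 16,110.2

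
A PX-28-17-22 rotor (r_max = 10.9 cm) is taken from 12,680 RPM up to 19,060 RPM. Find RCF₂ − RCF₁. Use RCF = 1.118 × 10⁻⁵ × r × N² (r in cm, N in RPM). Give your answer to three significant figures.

24700 x g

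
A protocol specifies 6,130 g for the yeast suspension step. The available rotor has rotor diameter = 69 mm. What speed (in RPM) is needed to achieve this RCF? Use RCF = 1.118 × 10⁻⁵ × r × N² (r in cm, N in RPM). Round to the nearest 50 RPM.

≈ 12600 RPM

r = 69 mm / 2 = 34.5 mm = 3.45 cm
RCF = 1.118 × 10⁻⁵ × r × N²
6,130 = 1.118 × 10⁻⁵ × 3.45 × N²
N² = 6,130 / (3.8571 × 10⁻⁵) = 158,927,692
N ≈ √158,927,692 ≈ 12,606.7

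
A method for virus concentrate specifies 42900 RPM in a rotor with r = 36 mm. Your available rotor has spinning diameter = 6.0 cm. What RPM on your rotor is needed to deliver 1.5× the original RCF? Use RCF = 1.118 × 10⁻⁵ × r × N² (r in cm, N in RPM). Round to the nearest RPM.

Original rotor: r = 36 mm = 3.6 cm
RCF_original = 1.118 × 10⁻⁵ × 3.6 × (42900)² = 1.118 × 10⁻⁵ × 3.6 × 1,840,410,000 ≈ 74,072.8 × g
Target RCF = 1.5 × 74,072.8 ≈ 111,109.2 × g
Your rotor: r = 6.0 / 2 = 3 cm
111,109.2 = 1.118 × 10⁻⁵ × 3 × N²
N² = 111,109.2 / (3.354 × 10⁻⁵) = 3,312,737,030
N ≈ √3,312,737,030 ≈ 57,556.4

≈ 57556 RPM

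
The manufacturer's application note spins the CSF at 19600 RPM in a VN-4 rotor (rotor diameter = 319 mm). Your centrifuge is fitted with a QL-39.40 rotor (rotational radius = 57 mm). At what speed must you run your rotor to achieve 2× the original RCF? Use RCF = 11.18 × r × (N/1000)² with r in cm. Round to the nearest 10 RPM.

Original rotor: r = 319 mm / 2 = 159.5 mm = 15.95 cm
RCF = 11.18 × r × (N/1000)²
RCF_original = 11.18 × 15.95 × (19.6)² = 11.18 × 15.95 × 384.16 ≈ 68,503.8 × g
Target RCF = 2 × 68,503.8 ≈ 137,007.6 × g
Your rotor: r = 57 mm = 5.7 cm
137,007.6 = 11.18 × 5.7 × (N/1000)²
(N/1000)² = 137,007.6 / 63.726 = 2149.948
N = 1000 × √2149.948 ≈ 46,367.5

≈ 46370 RPM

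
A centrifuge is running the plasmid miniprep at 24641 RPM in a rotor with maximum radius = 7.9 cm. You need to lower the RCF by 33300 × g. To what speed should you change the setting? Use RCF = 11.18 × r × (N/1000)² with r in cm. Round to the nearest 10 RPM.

Current RCF = 11.18 × 7.9 × (24.641)² = 11.18 × 7.9 × 607.178881 ≈ 53,627.3 × g
Target RCF = 53,627.3 − 33,300 = 20,327.3 × g
(N/1000)² = 20,327.3 / 88.322 = 230.1499
N = 1000 × √230.1499 ≈ 15,170.7

15170 RPM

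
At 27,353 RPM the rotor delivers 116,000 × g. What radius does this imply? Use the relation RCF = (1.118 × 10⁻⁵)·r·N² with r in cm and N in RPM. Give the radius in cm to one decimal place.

RCF = 1.118 × 10⁻⁵ × r × N²
116000 = 1.118 × 10⁻⁵ × r × (27353)²
r = 116000 / (1.118 × 10⁻⁵ × 748,186,609) = 116000 / 8364.726 ≈ 13.868 cm

r ≈ 13.9 cm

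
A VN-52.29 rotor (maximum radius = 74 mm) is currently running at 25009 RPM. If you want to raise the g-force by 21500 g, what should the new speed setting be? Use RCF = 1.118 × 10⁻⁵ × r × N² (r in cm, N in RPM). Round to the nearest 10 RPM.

r = 74 mm = 7.4 cm
Current RCF = 1.118 × 10⁻⁵ × 7.4 × (25009)² = 1.118 × 10⁻⁵ × 7.4 × 625,450,081 ≈ 51,744.7 × g
Target RCF = 51,744.7 + 21,500 = 73,244.7 × g
N² = 73,244.7 / (8.2732 × 10⁻⁵) = 885,324,905
N ≈ √885,324,905 ≈ 29,754.4

N₂ ≈ 29750 RPM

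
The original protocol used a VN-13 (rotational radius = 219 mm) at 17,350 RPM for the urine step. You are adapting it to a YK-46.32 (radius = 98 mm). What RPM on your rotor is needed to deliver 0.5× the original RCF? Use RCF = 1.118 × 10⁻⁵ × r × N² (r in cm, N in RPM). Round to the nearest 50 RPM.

18350 RPM

Original rotor: r = 219 mm = 21.9 cm
RCF_original = 1.118 × 10⁻⁵ × 21.9 × (17350)² = 1.118 × 10⁻⁵ × 21.9 × 301,022,500 ≈ 73,703 × g
Target RCF = 0.5 × 73,703 ≈ 36,851.5 × g
Your rotor: r = 98 mm = 9.8 cm
36,851.5 = 1.118 × 10⁻⁵ × 9.8 × N²
N² = 36,851.5 / (10.9564 × 10⁻⁵) = 336,346,793
N ≈ √336,346,793 ≈ 18,339.8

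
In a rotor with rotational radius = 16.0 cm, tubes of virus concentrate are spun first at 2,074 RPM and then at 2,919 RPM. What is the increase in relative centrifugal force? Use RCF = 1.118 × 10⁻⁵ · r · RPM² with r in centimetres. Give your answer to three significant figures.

RCF₁ = 1.118 × 10⁻⁵ × 16 × (2074)² = 1.118 × 10⁻⁵ × 16 × 4,301,476 ≈ 769.4 × g
RCF₂ = 1.118 × 10⁻⁵ × 16 × (2919)² = 1.118 × 10⁻⁵ × 16 × 8,520,561 ≈ 1,524.2 × g
Increase = 1,524.2 − 769.4 = 754.8

755 x g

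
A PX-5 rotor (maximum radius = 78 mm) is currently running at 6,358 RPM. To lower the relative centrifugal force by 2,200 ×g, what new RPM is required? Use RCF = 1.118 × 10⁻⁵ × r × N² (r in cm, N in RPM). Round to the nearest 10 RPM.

N₂ ≈ 3900 RPM

r = 78 mm = 7.8 cm
Current RCF = 1.118 × 10⁻⁵ × 7.8 × (6358)² = 1.118 × 10⁻⁵ × 7.8 × 40,424,164 ≈ 3,525.1 × g
Target RCF = 3,525.1 − 2,200 = 1,325.1 × g
N² = 1,325.1 / (8.7204 × 10⁻⁵) = 15,195,404
N ≈ √15,195,404 ≈ 3,898.1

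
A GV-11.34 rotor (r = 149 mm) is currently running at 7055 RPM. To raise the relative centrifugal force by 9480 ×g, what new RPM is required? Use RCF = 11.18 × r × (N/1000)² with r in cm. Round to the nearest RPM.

10329 RPM

r = 149 mm = 14.9 cm
Current RCF = 11.18 × 14.9 × (7.055)² = 11.18 × 14.9 × 49.773025 ≈ 8,291.3 × g
Target RCF = 8,291.3 + 9,480 = 17,771.3 × g
(N/1000)² = 17,771.3 / 166.582 = 106.682
N = 1000 × √106.682 ≈ 10,328.7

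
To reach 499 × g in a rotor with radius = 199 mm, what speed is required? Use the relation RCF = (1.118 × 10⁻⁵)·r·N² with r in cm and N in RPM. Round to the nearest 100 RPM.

N ≈ 1500 RPM

r = 199 mm = 19.9 cm
499 = 1.118 × 10⁻⁵ × 19.9 × N²
N² = 499 / (22.2482 × 10⁻⁵) = 2,242,878
N ≈ √2,242,878 ≈ 1,497.6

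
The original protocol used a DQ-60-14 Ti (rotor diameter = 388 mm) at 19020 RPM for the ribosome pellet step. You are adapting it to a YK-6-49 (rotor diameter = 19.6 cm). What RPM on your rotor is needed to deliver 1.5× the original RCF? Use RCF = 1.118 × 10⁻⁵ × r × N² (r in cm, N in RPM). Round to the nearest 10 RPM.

Original rotor: r = 388 mm / 2 = 194 mm = 19.4 cm
RCF_original = 1.118 × 10⁻⁵ × 19.4 × (19020)² = 1.118 × 10⁻⁵ × 19.4 × 361,760,400 ≈ 78,462.9 × g
Target RCF = 1.5 × 78,462.9 ≈ 117,694.3 × g
Your rotor: r = 19.6 / 2 = 9.8 cm
117,694.3 = 1.118 × 10⁻⁵ × 9.8 × N²
N² = 117,694.3 / (10.9564 × 10⁻⁵) = 1,074,205,944
N ≈ √1,074,205,944 ≈ 32,775.1

32780 RPM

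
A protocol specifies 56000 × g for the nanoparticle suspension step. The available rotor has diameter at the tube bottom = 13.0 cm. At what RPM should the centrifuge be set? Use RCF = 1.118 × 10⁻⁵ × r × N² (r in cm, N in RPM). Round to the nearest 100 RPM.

≈ 27800 RPM

r = 13.0 / 2 = 6.5 cm
56,000 = 1.118 × 10⁻⁵ × 6.5 × N²
N² = 56,000 / (7.267 × 10⁻⁵) = 770,606,853
N ≈ √770,606,853 ≈ 27,759.8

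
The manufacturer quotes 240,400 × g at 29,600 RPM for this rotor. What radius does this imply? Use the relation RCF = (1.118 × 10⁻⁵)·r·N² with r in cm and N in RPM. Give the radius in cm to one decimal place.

24.5 cm

240400 = 1.118 × 10⁻⁵ × r × (29600)²
r = 240400 / (1.118 × 10⁻⁵ × 876,160,000) = 240400 / 9795.469 ≈ 24.542 cm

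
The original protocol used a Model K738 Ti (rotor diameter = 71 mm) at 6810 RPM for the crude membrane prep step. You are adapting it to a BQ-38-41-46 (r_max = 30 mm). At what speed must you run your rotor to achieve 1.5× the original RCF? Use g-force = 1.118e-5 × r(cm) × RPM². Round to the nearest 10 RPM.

Original rotor: r = 71 mm / 2 = 35.5 mm = 3.55 cm
RCF_original = 1.118 × 10⁻⁵ × 3.55 × (6810)² = 1.118 × 10⁻⁵ × 3.55 × 46,376,100 ≈ 1,840.6 × g
Target RCF = 1.5 × 1,840.6 ≈ 2,760.9 × g
Your rotor: r = 30 mm = 3.0 cm
2,760.9 = 1.118 × 10⁻⁵ × 3 × N²
N² = 2,760.9 / (3.354 × 10⁻⁵) = 82,316,637
N ≈ √82,316,637 ≈ 9,072.9

9070 RPM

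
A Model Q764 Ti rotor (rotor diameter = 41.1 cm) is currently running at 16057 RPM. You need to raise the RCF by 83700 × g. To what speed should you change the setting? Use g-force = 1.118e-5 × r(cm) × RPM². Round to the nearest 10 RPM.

r = 41.1 / 2 = 20.55 cm
Current RCF = 1.118 × 10⁻⁵ × 20.55 × (16057)² = 1.118 × 10⁻⁵ × 20.55 × 257,827,249 ≈ 59,235.6 × g
Target RCF = 59,235.6 + 83,700 = 142,935.6 × g
N² = 142,935.6 / (22.9749 × 10⁻⁵) = 622,138,072
N ≈ √622,138,072 ≈ 24,942.7

≈ 24940 RPM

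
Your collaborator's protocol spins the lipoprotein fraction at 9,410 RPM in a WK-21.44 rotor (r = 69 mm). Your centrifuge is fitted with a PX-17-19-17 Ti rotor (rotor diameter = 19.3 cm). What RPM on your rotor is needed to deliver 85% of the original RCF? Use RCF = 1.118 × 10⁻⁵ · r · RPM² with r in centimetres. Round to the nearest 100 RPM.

7300 RPM

Original rotor: r = 69 mm = 6.9 cm
RCF_original = 1.118 × 10⁻⁵ × 6.9 × (9410)² = 1.118 × 10⁻⁵ × 6.9 × 88,548,100 ≈ 6,830.8 × g
Target RCF = 0.85 × 6,830.8 ≈ 5,806.2 × g
Your rotor: r = 19.3 / 2 = 9.65 cm
5,806.2 = 1.118 × 10⁻⁵ × 9.65 × N²
N² = 5,806.2 / (10.7887 × 10⁻⁵) = 53,817,420
N ≈ √53,817,420 ≈ 7,336.0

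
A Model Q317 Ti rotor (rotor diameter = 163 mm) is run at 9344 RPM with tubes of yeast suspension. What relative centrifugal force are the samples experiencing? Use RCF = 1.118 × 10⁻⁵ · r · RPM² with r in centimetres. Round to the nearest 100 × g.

8000 x g

r = 163 mm / 2 = 81.5 mm = 8.15 cm
RCF = 1.118 × 10⁻⁵ × r × N²
RCF = 1.118 × 10⁻⁵ × 8.15 × (9344)² = 1.118 × 10⁻⁵ × 8.15 × 87,310,336 ≈ 7,955.5 × g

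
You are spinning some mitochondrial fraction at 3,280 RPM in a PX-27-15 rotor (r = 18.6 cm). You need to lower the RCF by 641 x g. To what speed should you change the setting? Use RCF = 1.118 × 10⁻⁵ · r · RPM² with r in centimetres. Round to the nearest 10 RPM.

N₂ ≈ 2770 RPM

Current RCF = 1.118 × 10⁻⁵ × 18.6 × (3280)² = 1.118 × 10⁻⁵ × 18.6 × 10,758,400 ≈ 2,237.2 × g
Target RCF = 2,237.2 − 641 = 1,596.2 × g
N² = 1,596.2 / (20.7948 × 10⁻⁵) = 7,675,957
N ≈ √7,675,957 ≈ 2,770.6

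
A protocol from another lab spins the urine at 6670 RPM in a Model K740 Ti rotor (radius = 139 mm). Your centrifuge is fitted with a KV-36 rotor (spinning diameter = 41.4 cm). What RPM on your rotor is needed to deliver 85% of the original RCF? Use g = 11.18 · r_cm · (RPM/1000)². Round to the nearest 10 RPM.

≈ 5040 RPM

Original rotor: r = 139 mm = 13.9 cm
RCF_original = 11.18 × 13.9 × (6.67)² = 11.18 × 13.9 × 44.4889 ≈ 6,913.7 × g
Target RCF = 0.85 × 6,913.7 ≈ 5,876.6 × g
Your rotor: r = 41.4 / 2 = 20.7 cm
5,876.6 = 11.18 × 20.7 × (N/1000)²
(N/1000)² = 5,876.6 / 231.426 = 25.393
N = 1000 × √25.393 ≈ 5,039.1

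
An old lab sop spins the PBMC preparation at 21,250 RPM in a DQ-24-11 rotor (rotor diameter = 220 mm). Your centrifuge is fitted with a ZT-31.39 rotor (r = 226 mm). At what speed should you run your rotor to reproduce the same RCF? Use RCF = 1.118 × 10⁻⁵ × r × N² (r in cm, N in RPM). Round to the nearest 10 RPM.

Original rotor: r = 220 mm / 2 = 110 mm = 11 cm
RCF_original = 1.118 × 10⁻⁵ × 11 × (21250)² = 1.118 × 10⁻⁵ × 11 × 451,562,500 ≈ 55,533.2 × g
Your rotor: r = 226 mm = 22.6 cm
55,533.2 = 1.118 × 10⁻⁵ × 22.6 × N²
N² = 55,533.2 / (25.2668 × 10⁻⁵) = 219,787,231
N ≈ √219,787,231 ≈ 14,825.2

14830 RPM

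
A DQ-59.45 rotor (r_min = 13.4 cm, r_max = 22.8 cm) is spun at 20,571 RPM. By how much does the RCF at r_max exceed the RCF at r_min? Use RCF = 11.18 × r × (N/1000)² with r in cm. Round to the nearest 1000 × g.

RCF_max = 11.18 × 22.8 × (20.571)² = 11.18 × 22.8 × 423.166041 ≈ 107,866.7 × g
RCF_min = 11.18 × 13.4 × (20.571)² = 11.18 × 13.4 × 423.166041 ≈ 63,395.4 × g
ΔRCF = 107,866.7 − 63,395.4 = 44,471.3

ΔRCF ≈ 44000 ×g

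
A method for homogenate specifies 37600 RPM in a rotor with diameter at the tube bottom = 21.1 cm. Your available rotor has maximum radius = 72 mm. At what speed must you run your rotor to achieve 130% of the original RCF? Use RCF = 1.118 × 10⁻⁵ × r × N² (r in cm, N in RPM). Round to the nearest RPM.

Original rotor: r = 21.1 / 2 = 10.55 cm
RCF_original = 1.118 × 10⁻⁵ × 10.55 × (37600)² = 1.118 × 10⁻⁵ × 10.55 × 1,413,760,000 ≈ 166,751.6 × g
Target RCF = 1.3 × 166,751.6 ≈ 216,777.1 × g
Your rotor: r = 72 mm = 7.2 cm
216,777.1 = 1.118 × 10⁻⁵ × 7.2 × N²
N² = 216,777.1 / (8.0496 × 10⁻⁵) = 2,693,017,044
N ≈ √2,693,017,044 ≈ 51,894.3

≈ 51894 RPM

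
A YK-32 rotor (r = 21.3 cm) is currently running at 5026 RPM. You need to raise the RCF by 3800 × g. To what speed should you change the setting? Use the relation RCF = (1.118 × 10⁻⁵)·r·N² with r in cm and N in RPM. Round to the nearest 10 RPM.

Current RCF = 1.118 × 10⁻⁵ × 21.3 × (5026)² = 1.118 × 10⁻⁵ × 21.3 × 25,260,676 ≈ 6,015.4 × g
Target RCF = 6,015.4 + 3,800 = 9,815.4 × g
N² = 9,815.4 / (23.8134 × 10⁻⁵) = 41,217,970
N ≈ √41,217,970 ≈ 6,420.1

6420 RPM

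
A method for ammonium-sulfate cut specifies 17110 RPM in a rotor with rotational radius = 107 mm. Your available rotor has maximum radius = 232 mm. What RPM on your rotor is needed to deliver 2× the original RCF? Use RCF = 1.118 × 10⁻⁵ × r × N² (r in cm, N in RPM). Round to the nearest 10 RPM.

Original rotor: r = 107 mm = 10.7 cm
RCF_original = 1.118 × 10⁻⁵ × 10.7 × (17110)² = 1.118 × 10⁻⁵ × 10.7 × 292,752,100 ≈ 35,020.8 × g
Target RCF = 2 × 35,020.8 ≈ 70,041.6 × g
Your rotor: r = 232 mm = 23.2 cm
70,041.6 = 1.118 × 10⁻⁵ × 23.2 × N²
N² = 70,041.6 / (25.9376 × 10⁻⁵) = 270,038,863
N ≈ √270,038,863 ≈ 16,432.9

16430 RPM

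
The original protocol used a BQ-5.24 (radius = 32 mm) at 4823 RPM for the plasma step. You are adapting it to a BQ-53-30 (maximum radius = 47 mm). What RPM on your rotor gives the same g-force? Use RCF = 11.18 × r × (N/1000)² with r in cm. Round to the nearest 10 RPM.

3980 RPM

Original rotor: r = 32 mm = 3.2 cm
RCF_original = 11.18 × 3.2 × (4.823)² = 11.18 × 3.2 × 23.261329 ≈ 832.2 × g
Your rotor: r = 47 mm = 4.7 cm
832.2 = 11.18 × 4.7 × (N/1000)²
(N/1000)² = 832.2 / 52.546 = 15.83755
N = 1000 × √15.83755 ≈ 3,979.6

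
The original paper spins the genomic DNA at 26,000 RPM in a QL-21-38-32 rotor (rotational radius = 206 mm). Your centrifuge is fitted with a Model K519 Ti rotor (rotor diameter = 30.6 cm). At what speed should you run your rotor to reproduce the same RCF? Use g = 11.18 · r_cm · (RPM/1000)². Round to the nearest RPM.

30169 RPM

Original rotor: r = 206 mm = 20.6 cm
RCF_original = 11.18 × 20.6 × (26)² = 11.18 × 20.6 × 676 ≈ 155,688.2 × g
Your rotor: r = 30.6 / 2 = 15.3 cm
155,688.2 = 11.18 × 15.3 × (N/1000)²
(N/1000)² = 155,688.2 / 171.054 = 910.1699
N = 1000 × √910.1699 ≈ 30,169.0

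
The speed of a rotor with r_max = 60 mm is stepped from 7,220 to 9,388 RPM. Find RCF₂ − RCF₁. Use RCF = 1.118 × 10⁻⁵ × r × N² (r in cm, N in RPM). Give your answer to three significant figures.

≈ 2420 g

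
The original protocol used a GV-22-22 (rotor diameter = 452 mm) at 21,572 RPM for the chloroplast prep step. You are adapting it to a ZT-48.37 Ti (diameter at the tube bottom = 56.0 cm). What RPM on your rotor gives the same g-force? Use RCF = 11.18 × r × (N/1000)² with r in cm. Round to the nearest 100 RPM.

Original rotor: r = 452 mm / 2 = 226 mm = 22.6 cm
RCF = 11.18 × r × (N/1000)²
RCF_original = 11.18 × 22.6 × (21.572)² = 11.18 × 22.6 × 465.351184 ≈ 117,579.4 × g
Your rotor: r = 56.0 / 2 = 28 cm
117,579.4 = 11.18 × 28 × (N/1000)²
(N/1000)² = 117,579.4 / 313.04 = 375.605
N = 1000 × √375.605 ≈ 19,380.5

19400 RPM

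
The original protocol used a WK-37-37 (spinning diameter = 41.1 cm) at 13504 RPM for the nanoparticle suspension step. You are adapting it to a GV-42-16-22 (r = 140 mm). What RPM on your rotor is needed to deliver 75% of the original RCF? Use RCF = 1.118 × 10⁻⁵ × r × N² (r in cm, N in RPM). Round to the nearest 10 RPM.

Original rotor: r = 41.1 / 2 = 20.55 cm
RCF_original = 1.118 × 10⁻⁵ × 20.55 × (13504)² = 1.118 × 10⁻⁵ × 20.55 × 182,358,016 ≈ 41,896.6 × g
Target RCF = 0.75 × 41,896.6 ≈ 31,422.4 × g
Your rotor: r = 140 mm = 14.0 cm
31,422.4 = 1.118 × 10⁻⁵ × 14 × N²
N² = 31,422.4 / (15.652 × 10⁻⁵) = 200,756,453
N ≈ √200,756,453 ≈ 14,168.9

≈ 14170 RPM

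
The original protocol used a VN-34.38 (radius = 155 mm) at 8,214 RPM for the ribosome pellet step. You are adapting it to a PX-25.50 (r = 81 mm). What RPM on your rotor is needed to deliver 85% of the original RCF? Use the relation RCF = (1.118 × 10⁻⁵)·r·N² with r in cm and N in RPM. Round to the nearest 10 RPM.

Original rotor: r = 155 mm = 15.5 cm
RCF_original = 1.118 × 10⁻⁵ × 15.5 × (8214)² = 1.118 × 10⁻⁵ × 15.5 × 67,469,796 ≈ 11,691.8 × g
Target RCF = 0.85 × 11,691.8 ≈ 9,938 × g
Your rotor: r = 81 mm = 8.1 cm
9,938 = 1.118 × 10⁻⁵ × 8.1 × N²
N² = 9,938 / (9.0558 × 10⁻⁵) = 109,741,823
N ≈ √109,741,823 ≈ 10,475.8

≈ 10480 RPM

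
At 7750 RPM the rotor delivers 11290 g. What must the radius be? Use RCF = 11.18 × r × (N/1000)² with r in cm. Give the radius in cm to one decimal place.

16.8 cm

RCF = 11.18 × r × (N/1000)²
11290 = 11.18 × r × (7.75)²
r = 11290 / (11.18 × 60.0625) = 11290 / 671.4987 ≈ 16.813 cm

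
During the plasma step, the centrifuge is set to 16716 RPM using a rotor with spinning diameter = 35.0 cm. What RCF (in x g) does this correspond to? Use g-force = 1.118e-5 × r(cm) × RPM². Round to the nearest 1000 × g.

RCF ≈ 55000 x g

r = 35.0 / 2 = 17.5 cm
RCF = 1.118 × 10⁻⁵ × 17.5 × (16716)² = 1.118 × 10⁻⁵ × 17.5 × 279,424,656 ≈ 54,669.4 × g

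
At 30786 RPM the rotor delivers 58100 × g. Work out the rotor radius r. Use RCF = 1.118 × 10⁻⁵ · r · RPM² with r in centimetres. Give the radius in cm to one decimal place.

5.5 cm

58100 = 1.118 × 10⁻⁵ × r × (30786)²
r = 58100 / (1.118 × 10⁻⁵ × 947,777,796) = 58100 / 10596.16 ≈ 5.483 cm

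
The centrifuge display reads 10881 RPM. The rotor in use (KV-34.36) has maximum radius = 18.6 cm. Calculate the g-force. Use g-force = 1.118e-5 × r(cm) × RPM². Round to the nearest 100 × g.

RCF = 1.118 × 10⁻⁵ × 18.6 × (10881)² = 1.118 × 10⁻⁵ × 18.6 × 118,396,161 ≈ 24,620.2 × g

24600 ×g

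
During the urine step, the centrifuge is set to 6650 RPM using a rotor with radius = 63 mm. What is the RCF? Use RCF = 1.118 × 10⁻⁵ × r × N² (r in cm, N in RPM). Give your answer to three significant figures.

≈ 3110 g

r = 63 mm = 6.3 cm
RCF = 1.118 × 10⁻⁵ × 6.3 × (6650)² = 1.118 × 10⁻⁵ × 6.3 × 44,222,500 ≈ 3,114.8 × g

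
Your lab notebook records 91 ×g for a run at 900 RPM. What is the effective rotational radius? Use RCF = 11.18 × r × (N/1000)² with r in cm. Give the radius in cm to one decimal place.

10.0 cm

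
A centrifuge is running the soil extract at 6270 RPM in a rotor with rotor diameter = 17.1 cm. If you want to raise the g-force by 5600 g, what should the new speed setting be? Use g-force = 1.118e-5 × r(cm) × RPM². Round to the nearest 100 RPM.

r = 17.1 / 2 = 8.55 cm
Current RCF = 1.118 × 10⁻⁵ × 8.55 × (6270)² = 1.118 × 10⁻⁵ × 8.55 × 39,312,900 ≈ 3,757.9 × g
Target RCF = 3,757.9 + 5,600 = 9,357.9 × g
N² = 9,357.9 / (9.5589 × 10⁻⁵) = 97,897,248
N ≈ √97,897,248 ≈ 9,894.3

≈ 9900 RPM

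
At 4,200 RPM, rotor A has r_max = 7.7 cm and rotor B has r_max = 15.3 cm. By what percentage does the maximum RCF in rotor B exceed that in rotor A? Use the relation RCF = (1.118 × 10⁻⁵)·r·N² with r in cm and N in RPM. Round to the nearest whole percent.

At equal RPM, RCF scales linearly with r: ratio = 15.3 / 7.7 = 1.9870.
So rotor B delivers 98.7% more g-force.

99%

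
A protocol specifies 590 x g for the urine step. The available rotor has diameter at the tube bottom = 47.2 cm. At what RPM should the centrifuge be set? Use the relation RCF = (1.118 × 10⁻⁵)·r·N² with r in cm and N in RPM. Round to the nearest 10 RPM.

1500 RPM

r = 47.2 / 2 = 23.6 cm
590 = 1.118 × 10⁻⁵ × 23.6 × N²
N² = 590 / (26.3848 × 10⁻⁵) = 2,236,136
N ≈ √2,236,136 ≈ 1,495.4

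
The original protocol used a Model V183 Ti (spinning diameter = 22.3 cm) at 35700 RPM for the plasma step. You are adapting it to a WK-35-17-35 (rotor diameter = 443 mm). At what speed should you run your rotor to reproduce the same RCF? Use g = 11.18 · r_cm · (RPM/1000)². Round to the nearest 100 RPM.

Original rotor: r = 22.3 / 2 = 11.15 cm
RCF = 11.18 × r × (N/1000)²
RCF_original = 11.18 × 11.15 × (35.7)² = 11.18 × 11.15 × 1,274.49 ≈ 158,874.1 × g
Your rotor: r = 443 mm / 2 = 221.5 mm = 22.15 cm
158,874.1 = 11.18 × 22.15 × (N/1000)²
(N/1000)² = 158,874.1 / 247.637 = 641.5604
N = 1000 × √641.5604 ≈ 25,329.0

≈ 25300 RPM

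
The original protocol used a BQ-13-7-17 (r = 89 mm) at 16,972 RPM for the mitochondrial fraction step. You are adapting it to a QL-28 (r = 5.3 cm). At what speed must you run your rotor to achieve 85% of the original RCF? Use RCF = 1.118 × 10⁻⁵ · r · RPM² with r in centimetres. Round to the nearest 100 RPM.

≈ 20300 RPM

Original rotor: r = 89 mm = 8.9 cm
RCF_original = 1.118 × 10⁻⁵ × 8.9 × (16972)² = 1.118 × 10⁻⁵ × 8.9 × 288,048,784 ≈ 28,661.4 × g
Target RCF = 0.85 × 28,661.4 ≈ 24,362.2 × g
24,362.2 = 1.118 × 10⁻⁵ × 5.3 × N²
N² = 24,362.2 / (5.9254 × 10⁻⁵) = 411,148,614
N ≈ √411,148,614 ≈ 20,276.8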